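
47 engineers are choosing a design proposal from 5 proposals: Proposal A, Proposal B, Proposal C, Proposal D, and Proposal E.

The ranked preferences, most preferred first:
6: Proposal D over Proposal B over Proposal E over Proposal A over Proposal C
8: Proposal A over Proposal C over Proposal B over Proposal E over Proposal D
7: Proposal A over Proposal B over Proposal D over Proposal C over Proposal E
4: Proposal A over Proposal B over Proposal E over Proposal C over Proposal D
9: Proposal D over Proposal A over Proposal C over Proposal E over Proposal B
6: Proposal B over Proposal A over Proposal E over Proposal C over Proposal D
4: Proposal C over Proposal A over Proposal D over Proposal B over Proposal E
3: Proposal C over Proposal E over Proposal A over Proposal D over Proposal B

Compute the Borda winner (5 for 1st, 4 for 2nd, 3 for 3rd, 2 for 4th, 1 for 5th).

Proposal A

Proposal A: 6×2 + 8×5 + 7×5 + 4×5 + 9×4 + 6×4 + 4×4 + 3×3 = 192
Proposal B: 6×4 + 8×3 + 7×4 + 4×4 + 9×1 + 6×5 + 4×2 + 3×1 = 142
Proposal C: 6×1 + 8×4 + 7×2 + 4×2 + 9×3 + 6×2 + 4×5 + 3×5 = 134
Proposal D: 6×5 + 8×1 + 7×3 + 4×1 + 9×5 + 6×1 + 4×3 + 3×2 = 132
Proposal E: 6×3 + 8×2 + 7×1 + 4×3 + 9×2 + 6×3 + 4×1 + 3×4 = 105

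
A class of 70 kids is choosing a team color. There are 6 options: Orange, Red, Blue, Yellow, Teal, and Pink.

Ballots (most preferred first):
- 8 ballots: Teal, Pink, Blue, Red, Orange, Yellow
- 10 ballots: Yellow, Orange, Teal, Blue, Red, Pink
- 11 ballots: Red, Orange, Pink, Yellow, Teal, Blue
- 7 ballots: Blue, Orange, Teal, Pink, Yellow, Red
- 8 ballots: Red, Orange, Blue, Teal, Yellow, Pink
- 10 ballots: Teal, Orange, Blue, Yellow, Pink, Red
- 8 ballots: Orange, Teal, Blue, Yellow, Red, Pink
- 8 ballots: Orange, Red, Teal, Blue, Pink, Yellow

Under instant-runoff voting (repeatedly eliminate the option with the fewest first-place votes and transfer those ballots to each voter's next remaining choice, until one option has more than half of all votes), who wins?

Orange

Round 1: Orange 16, Red 19, Blue 7, Yellow 10, Teal 18, Pink 0. Pink eliminated.
Round 2: Orange 16, Red 19, Blue 7, Yellow 10, Teal 18. Blue eliminated.
Round 3: Orange 23, Red 19, Yellow 10, Teal 18. Yellow eliminated.
Round 4: Orange 33, Red 19, Teal 18. Teal eliminated.
Round 5: Orange 43, Red 27. Orange has a majority (≥36).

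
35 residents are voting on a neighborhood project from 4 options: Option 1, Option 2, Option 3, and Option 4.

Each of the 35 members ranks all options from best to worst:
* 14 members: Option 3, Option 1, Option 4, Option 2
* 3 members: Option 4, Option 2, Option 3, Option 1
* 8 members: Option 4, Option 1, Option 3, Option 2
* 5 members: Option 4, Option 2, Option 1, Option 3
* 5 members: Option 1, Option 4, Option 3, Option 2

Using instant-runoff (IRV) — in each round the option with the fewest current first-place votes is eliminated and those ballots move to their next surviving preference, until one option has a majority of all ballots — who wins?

Option 4

Round 1: Option 1 5, Option 2 0, Option 3 14, Option 4 16. Option 2 eliminated.
Round 2: Option 1 5, Option 3 14, Option 4 16. Option 1 eliminated.
Round 3: Option 3 14, Option 4 21. Option 4 has a majority (≥18).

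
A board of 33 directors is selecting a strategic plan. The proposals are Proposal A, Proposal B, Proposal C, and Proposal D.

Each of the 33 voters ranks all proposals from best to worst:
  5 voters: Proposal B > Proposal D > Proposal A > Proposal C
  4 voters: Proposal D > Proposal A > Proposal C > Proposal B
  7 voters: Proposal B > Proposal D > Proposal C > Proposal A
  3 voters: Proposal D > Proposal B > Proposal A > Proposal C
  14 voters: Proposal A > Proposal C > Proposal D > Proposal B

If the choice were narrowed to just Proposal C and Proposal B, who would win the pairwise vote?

Proposal C is ranked above Proposal B on 18 ballots; Proposal B above Proposal C on 15.

Proposal C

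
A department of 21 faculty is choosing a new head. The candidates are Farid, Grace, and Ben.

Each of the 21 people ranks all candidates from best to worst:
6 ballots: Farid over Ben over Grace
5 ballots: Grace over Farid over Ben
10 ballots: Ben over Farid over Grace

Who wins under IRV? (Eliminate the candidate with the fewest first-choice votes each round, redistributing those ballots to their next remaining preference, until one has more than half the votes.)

Farid

Round 1: Farid 6, Grace 5, Ben 10. Grace eliminated.
Round 2: Farid 11, Ben 10. Farid has a majority (≥11).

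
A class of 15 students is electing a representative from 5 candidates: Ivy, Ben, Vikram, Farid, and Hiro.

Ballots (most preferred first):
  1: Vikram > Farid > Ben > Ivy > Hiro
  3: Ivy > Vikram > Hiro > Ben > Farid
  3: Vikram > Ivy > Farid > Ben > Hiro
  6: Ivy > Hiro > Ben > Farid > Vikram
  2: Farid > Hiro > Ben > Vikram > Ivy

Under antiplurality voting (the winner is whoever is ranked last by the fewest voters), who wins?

Ben

Last-place votes: Ivy 2, Ben 0, Vikram 6, Farid 3, Hiro 4.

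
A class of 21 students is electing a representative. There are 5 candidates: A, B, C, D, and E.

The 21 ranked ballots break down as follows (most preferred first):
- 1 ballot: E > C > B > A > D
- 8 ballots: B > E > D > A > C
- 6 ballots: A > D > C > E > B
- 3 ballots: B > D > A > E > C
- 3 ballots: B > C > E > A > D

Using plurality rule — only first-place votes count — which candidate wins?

First-place votes: A 6, B 14, C 0, D 0, E 1.

B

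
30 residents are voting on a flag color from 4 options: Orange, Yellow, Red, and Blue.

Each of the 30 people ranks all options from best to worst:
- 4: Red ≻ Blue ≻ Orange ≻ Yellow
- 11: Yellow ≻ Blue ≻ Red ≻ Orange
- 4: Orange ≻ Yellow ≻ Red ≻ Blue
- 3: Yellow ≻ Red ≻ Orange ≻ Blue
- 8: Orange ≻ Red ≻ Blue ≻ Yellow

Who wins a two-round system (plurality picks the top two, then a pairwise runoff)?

Orange

Round 1 first-place votes: Orange 12, Yellow 14, Red 4, Blue 0. Yellow and Orange advance.
Runoff: Yellow is ranked above Orange on 14 ballots, Orange above Yellow on 16.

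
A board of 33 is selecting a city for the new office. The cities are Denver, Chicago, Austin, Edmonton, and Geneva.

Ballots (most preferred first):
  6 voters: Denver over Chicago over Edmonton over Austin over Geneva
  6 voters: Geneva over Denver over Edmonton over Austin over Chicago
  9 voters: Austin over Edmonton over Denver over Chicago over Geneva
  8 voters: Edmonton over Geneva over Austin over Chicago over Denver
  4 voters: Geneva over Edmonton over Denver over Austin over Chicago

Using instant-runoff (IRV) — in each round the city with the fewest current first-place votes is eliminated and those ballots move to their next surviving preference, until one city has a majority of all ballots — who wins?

Edmonton

Round 1: Denver 6, Chicago 0, Austin 9, Edmonton 8, Geneva 10. Chicago eliminated.
Round 2: Denver 6, Austin 9, Edmonton 8, Geneva 10. Denver eliminated.
Round 3: Austin 9, Edmonton 14, Geneva 10. Austin eliminated.
Round 4: Edmonton 23, Geneva 10. Edmonton has a majority (≥17).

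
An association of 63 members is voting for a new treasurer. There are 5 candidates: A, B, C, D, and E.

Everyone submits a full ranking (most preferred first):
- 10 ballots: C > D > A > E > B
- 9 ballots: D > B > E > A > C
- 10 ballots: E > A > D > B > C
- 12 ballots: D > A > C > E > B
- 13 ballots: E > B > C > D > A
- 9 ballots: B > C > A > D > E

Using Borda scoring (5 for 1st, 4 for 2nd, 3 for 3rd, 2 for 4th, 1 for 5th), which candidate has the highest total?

A: 10×3 + 9×2 + 10×4 + 12×4 + 13×1 + 9×3 = 176
B: 10×1 + 9×4 + 10×2 + 12×1 + 13×4 + 9×5 = 175
C: 10×5 + 9×1 + 10×1 + 12×3 + 13×3 + 9×4 = 180
D: 10×4 + 9×5 + 10×3 + 12×5 + 13×2 + 9×2 = 219
E: 10×2 + 9×3 + 10×5 + 12×2 + 13×5 + 9×1 = 195

D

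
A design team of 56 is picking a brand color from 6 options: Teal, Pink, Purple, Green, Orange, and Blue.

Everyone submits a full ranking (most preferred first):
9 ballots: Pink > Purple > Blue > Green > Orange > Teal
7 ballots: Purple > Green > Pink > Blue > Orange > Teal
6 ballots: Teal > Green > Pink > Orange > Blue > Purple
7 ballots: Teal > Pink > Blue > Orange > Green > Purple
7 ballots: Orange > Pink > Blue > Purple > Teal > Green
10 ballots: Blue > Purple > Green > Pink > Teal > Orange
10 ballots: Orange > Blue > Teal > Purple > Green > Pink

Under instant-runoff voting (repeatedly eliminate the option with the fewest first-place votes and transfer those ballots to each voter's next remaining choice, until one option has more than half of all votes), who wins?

Round 1: Teal 13, Pink 9, Purple 7, Green 0, Orange 17, Blue 10. Green eliminated.
Round 2: Teal 13, Pink 9, Purple 7, Orange 17, Blue 10. Purple eliminated.
Round 3: Teal 13, Pink 16, Orange 17, Blue 10. Blue eliminated.
Round 4: Teal 13, Pink 26, Orange 17. Teal eliminated.
Round 5: Pink 39, Orange 17. Pink has a majority (≥29).

Pink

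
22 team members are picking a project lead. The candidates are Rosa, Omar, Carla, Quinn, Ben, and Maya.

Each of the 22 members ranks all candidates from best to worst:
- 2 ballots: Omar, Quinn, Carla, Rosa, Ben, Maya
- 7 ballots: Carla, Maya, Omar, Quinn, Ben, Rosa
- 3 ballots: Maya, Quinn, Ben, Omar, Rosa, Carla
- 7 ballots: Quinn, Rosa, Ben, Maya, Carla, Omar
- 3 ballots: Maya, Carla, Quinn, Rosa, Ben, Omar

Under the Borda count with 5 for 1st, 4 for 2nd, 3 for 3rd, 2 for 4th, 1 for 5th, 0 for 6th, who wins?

Quinn

Rosa: 2×2 + 7×0 + 3×1 + 7×4 + 3×2 = 41
Omar: 2×5 + 7×3 + 3×2 + 7×0 + 3×0 = 37
Carla: 2×3 + 7×5 + 3×0 + 7×1 + 3×4 = 60
Quinn: 2×4 + 7×2 + 3×4 + 7×5 + 3×3 = 78
Ben: 2×1 + 7×1 + 3×3 + 7×3 + 3×1 = 42
Maya: 2×0 + 7×4 + 3×5 + 7×2 + 3×5 = 72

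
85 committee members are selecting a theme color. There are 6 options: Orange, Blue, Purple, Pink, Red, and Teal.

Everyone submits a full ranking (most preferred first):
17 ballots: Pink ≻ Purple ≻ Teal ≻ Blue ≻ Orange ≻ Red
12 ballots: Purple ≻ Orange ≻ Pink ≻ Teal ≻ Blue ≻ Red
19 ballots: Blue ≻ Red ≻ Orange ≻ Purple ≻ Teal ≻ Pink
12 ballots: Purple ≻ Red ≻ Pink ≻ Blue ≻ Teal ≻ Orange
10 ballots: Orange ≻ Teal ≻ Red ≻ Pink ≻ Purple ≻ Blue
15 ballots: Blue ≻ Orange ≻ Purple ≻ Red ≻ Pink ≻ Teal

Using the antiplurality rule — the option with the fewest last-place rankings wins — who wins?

Purple

Last-place votes: Orange 12, Blue 10, Purple 0, Pink 19, Red 29, Teal 15.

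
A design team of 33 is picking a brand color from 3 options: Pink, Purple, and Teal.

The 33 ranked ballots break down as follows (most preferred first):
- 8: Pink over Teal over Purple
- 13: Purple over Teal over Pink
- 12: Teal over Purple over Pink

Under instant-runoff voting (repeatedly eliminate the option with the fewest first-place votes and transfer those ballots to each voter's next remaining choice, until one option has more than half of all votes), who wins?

Round 1: Pink 8, Purple 13, Teal 12. Pink eliminated.
Round 2: Purple 13, Teal 20. Teal has a majority (≥17).

Teal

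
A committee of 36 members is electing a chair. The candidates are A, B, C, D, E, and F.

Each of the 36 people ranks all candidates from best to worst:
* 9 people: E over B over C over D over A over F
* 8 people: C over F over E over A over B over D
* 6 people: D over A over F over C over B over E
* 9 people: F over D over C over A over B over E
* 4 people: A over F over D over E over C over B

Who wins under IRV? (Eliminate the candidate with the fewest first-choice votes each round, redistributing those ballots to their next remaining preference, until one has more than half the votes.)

F

Round 1: A 4, B 0, C 8, D 6, E 9, F 9. B eliminated.
Round 2: A 4, C 8, D 6, E 9, F 9. A eliminated.
Round 3: C 8, D 6, E 9, F 13. D eliminated.
Round 4: C 8, E 9, F 19. F has a majority (≥19).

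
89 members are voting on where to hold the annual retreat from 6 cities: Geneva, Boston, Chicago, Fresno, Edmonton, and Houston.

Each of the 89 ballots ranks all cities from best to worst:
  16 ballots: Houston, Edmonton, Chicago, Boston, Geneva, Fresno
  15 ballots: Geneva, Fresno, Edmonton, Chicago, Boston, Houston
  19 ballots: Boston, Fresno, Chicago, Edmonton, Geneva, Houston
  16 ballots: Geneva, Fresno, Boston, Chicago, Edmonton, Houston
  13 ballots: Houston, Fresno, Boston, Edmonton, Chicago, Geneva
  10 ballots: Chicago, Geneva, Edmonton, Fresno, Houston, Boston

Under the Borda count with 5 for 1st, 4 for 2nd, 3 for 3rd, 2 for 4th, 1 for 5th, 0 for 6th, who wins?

Fresno

Geneva: 16×1 + 15×5 + 19×1 + 16×5 + 13×0 + 10×4 = 230
Boston: 16×2 + 15×1 + 19×5 + 16×3 + 13×3 + 10×0 = 229
Chicago: 16×3 + 15×2 + 19×3 + 16×2 + 13×1 + 10×5 = 230
Fresno: 16×0 + 15×4 + 19×4 + 16×4 + 13×4 + 10×2 = 272
Edmonton: 16×4 + 15×3 + 19×2 + 16×1 + 13×2 + 10×3 = 219
Houston: 16×5 + 15×0 + 19×0 + 16×0 + 13×5 + 10×1 = 155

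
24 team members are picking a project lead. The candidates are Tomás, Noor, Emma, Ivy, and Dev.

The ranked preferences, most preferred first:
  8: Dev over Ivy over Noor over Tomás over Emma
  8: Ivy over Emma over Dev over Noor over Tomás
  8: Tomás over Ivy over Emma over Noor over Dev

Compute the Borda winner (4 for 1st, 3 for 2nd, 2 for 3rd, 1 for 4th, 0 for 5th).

Tomás: 8×1 + 8×0 + 8×4 = 40
Noor: 8×2 + 8×1 + 8×1 = 32
Emma: 8×0 + 8×3 + 8×2 = 40
Ivy: 8×3 + 8×4 + 8×3 = 80
Dev: 8×4 + 8×2 + 8×0 = 48

Ivy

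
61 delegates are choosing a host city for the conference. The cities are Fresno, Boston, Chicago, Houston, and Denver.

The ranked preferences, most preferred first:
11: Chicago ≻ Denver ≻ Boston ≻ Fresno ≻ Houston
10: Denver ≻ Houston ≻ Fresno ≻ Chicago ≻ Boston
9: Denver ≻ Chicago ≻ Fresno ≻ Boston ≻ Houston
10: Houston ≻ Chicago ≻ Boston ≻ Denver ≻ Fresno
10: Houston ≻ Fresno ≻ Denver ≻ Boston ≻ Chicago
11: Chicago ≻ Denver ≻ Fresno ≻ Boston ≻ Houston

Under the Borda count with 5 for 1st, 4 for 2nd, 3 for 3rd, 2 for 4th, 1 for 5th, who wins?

Fresno: 11×2 + 10×3 + 9×3 + 10×1 + 10×4 + 11×3 = 162
Boston: 11×3 + 10×1 + 9×2 + 10×3 + 10×2 + 11×2 = 133
Chicago: 11×5 + 10×2 + 9×4 + 10×4 + 10×1 + 11×5 = 216
Houston: 11×1 + 10×4 + 9×1 + 10×5 + 10×5 + 11×1 = 171
Denver: 11×4 + 10×5 + 9×5 + 10×2 + 10×3 + 11×4 = 233

Denver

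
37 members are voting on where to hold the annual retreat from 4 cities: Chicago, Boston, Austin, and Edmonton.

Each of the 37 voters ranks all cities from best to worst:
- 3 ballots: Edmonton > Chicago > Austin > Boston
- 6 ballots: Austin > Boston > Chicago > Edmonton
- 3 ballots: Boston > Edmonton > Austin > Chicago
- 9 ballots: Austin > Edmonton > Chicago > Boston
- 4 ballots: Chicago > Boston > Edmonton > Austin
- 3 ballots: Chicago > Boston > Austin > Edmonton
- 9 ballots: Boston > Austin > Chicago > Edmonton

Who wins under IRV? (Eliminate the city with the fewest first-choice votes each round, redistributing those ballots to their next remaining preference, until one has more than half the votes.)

Round 1: Chicago 7, Boston 12, Austin 15, Edmonton 3. Edmonton eliminated.
Round 2: Chicago 10, Boston 12, Austin 15. Chicago eliminated.
Round 3: Boston 19, Austin 18. Boston has a majority (≥19).

Boston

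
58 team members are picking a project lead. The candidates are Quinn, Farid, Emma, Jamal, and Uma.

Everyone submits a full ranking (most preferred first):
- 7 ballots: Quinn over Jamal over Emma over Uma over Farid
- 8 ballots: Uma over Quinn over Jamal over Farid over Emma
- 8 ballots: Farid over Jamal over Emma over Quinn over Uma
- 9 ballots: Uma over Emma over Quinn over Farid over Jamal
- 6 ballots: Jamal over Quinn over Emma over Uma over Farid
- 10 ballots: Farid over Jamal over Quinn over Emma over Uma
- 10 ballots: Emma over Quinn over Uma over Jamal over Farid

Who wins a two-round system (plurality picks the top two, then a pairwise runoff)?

Round 1 first-place votes: Quinn 7, Farid 18, Emma 10, Jamal 6, Uma 17. Farid and Uma advance.
Runoff: Farid is ranked above Uma on 18 ballots, Uma above Farid on 40.

Uma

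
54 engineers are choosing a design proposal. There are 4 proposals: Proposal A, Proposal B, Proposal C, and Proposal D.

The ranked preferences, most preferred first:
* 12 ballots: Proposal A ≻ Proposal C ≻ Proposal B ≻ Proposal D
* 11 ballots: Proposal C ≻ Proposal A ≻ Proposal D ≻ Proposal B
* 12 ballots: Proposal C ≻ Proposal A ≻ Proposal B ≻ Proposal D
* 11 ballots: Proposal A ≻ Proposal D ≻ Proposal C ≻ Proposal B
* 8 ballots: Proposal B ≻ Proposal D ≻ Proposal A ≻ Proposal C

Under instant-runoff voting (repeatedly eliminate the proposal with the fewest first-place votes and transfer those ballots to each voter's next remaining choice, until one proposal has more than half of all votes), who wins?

Round 1: Proposal A 23, Proposal B 8, Proposal C 23, Proposal D 0. Proposal D eliminated.
Round 2: Proposal A 23, Proposal B 8, Proposal C 23. Proposal B eliminated.
Round 3: Proposal A 31, Proposal C 23. Proposal A has a majority (≥28).

Proposal A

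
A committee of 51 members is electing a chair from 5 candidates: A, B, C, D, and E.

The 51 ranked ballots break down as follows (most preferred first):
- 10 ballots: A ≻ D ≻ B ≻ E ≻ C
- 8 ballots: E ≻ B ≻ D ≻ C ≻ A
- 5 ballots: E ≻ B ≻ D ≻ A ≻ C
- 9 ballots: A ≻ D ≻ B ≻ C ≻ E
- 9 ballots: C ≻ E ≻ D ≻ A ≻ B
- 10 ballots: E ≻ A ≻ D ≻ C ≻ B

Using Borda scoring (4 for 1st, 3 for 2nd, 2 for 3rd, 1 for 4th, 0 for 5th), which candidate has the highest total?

A: 10×4 + 8×0 + 5×1 + 9×4 + 9×1 + 10×3 = 120
B: 10×2 + 8×3 + 5×3 + 9×2 + 9×0 + 10×0 = 77
C: 10×0 + 8×1 + 5×0 + 9×1 + 9×4 + 10×1 = 63
D: 10×3 + 8×2 + 5×2 + 9×3 + 9×2 + 10×2 = 121
E: 10×1 + 8×4 + 5×4 + 9×0 + 9×3 + 10×4 = 129

E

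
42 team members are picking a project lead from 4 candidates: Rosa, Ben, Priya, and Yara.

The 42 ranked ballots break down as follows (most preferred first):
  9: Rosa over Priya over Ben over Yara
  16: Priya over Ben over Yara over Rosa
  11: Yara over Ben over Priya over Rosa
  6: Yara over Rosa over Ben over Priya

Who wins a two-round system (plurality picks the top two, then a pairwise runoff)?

Priya

Round 1 first-place votes: Rosa 9, Ben 0, Priya 16, Yara 17. Yara and Priya advance.
Runoff: Yara is ranked above Priya on 17 ballots, Priya above Yara on 25.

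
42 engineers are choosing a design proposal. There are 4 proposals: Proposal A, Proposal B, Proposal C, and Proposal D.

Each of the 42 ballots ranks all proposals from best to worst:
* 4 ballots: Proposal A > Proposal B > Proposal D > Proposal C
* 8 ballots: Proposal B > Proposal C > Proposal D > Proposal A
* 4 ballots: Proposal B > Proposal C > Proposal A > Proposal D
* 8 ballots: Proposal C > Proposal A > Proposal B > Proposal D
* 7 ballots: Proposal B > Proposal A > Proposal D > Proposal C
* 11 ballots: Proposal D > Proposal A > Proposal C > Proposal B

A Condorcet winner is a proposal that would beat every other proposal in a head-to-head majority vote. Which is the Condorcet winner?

Proposal A vs Proposal B: 23–19
Proposal A vs Proposal C: 22–20
Proposal A vs Proposal D: 23–19
Proposal A beats every other proposal.

Proposal A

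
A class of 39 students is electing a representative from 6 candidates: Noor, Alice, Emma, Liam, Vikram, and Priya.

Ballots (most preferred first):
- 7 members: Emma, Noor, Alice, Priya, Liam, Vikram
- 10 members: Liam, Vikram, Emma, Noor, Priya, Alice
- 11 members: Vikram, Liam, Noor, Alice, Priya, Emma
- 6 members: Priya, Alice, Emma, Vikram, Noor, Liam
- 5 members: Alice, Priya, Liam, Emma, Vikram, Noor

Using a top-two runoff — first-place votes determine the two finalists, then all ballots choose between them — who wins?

Round 1 first-place votes: Noor 0, Alice 5, Emma 7, Liam 10, Vikram 11, Priya 6. Vikram and Liam advance.
Runoff: Vikram is ranked above Liam on 17 ballots, Liam above Vikram on 22.

Liam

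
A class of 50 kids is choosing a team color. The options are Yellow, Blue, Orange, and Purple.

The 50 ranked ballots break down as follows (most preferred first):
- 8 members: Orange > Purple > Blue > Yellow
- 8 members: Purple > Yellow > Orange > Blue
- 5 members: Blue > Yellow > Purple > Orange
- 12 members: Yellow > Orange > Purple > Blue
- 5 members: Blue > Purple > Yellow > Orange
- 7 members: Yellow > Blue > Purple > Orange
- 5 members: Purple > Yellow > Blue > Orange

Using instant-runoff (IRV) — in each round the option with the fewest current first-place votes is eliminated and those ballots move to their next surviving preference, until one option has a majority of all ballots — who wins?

Purple

Round 1: Yellow 19, Blue 10, Orange 8, Purple 13. Orange eliminated.
Round 2: Yellow 19, Blue 10, Purple 21. Blue eliminated.
Round 3: Yellow 24, Purple 26. Purple has a majority (≥26).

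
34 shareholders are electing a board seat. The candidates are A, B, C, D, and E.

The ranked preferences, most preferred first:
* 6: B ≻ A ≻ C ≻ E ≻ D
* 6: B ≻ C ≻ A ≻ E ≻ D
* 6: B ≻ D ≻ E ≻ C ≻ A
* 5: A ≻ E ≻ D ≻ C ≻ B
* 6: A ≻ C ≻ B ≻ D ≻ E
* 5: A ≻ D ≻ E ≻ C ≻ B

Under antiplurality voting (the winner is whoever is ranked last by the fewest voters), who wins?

C

Last-place votes: A 6, B 10, C 0, D 12, E 6.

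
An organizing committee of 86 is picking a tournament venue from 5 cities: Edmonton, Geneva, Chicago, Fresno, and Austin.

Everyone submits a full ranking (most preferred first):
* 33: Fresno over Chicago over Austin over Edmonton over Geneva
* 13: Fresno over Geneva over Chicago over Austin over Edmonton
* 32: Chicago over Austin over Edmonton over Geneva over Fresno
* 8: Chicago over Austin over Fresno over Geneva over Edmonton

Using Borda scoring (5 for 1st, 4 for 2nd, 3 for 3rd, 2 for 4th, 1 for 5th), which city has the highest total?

Edmonton: 33×2 + 13×1 + 32×3 + 8×1 = 183
Geneva: 33×1 + 13×4 + 32×2 + 8×2 = 165
Chicago: 33×4 + 13×3 + 32×5 + 8×5 = 371
Fresno: 33×5 + 13×5 + 32×1 + 8×3 = 286
Austin: 33×3 + 13×2 + 32×4 + 8×4 = 285

Chicago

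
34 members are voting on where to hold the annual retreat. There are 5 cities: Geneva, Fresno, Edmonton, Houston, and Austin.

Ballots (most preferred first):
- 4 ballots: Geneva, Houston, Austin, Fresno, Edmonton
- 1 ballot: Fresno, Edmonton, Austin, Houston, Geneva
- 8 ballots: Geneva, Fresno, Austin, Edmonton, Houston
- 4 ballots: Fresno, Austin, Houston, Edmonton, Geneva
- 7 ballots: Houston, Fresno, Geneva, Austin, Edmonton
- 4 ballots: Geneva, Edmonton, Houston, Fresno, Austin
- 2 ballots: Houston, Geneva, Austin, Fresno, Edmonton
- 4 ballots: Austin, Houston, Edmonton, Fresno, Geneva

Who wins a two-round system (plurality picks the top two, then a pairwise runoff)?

Houston

Round 1 first-place votes: Geneva 16, Fresno 5, Edmonton 0, Houston 9, Austin 4. Geneva and Houston advance.
Runoff: Geneva is ranked above Houston on 16 ballots, Houston above Geneva on 18.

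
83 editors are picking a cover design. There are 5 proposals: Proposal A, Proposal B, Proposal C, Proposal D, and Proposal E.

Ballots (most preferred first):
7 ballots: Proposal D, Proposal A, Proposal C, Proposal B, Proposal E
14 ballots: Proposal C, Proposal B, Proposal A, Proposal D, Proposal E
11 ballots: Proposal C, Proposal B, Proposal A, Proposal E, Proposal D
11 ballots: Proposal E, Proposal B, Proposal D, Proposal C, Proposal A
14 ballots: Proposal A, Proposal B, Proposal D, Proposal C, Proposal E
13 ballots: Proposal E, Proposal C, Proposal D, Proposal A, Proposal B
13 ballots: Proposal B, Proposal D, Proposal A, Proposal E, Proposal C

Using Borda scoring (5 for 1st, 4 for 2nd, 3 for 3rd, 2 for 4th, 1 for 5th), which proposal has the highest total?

Proposal A: 7×4 + 14×3 + 11×3 + 11×1 + 14×5 + 13×2 + 13×3 = 249
Proposal B: 7×2 + 14×4 + 11×4 + 11×4 + 14×4 + 13×1 + 13×5 = 292
Proposal C: 7×3 + 14×5 + 11×5 + 11×2 + 14×2 + 13×4 + 13×1 = 261
Proposal D: 7×5 + 14×2 + 11×1 + 11×3 + 14×3 + 13×3 + 13×4 = 240
Proposal E: 7×1 + 14×1 + 11×2 + 11×5 + 14×1 + 13×5 + 13×2 = 203

Proposal B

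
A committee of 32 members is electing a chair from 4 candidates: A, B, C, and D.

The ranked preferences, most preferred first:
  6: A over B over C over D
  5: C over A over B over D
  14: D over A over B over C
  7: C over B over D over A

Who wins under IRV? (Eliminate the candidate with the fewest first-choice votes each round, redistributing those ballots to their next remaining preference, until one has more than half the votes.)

Round 1: A 6, B 0, C 12, D 14. B eliminated.
Round 2: A 6, C 12, D 14. A eliminated.
Round 3: C 18, D 14. C has a majority (≥17).

C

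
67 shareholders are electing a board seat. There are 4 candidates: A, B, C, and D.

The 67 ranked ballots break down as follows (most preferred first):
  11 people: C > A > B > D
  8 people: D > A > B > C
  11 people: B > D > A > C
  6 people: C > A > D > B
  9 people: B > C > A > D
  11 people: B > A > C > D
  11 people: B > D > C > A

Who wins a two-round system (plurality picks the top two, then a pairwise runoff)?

B

Round 1 first-place votes: A 0, B 42, C 17, D 8. B and C advance.
Runoff: B is ranked above C on 50 ballots, C above B on 17.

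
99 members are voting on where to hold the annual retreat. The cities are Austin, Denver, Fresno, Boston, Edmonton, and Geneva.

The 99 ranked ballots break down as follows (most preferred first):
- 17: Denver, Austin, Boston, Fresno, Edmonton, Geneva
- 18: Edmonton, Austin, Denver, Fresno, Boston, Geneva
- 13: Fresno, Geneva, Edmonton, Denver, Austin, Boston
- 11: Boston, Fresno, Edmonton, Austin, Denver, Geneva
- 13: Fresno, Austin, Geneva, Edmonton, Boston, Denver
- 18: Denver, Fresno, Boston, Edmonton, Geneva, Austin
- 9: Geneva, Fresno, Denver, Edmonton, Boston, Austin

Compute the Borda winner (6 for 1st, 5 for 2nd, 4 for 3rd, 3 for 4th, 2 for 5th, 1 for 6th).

Austin: 17×5 + 18×5 + 13×2 + 11×3 + 13×5 + 18×1 + 9×1 = 326
Denver: 17×6 + 18×4 + 13×3 + 11×2 + 13×1 + 18×6 + 9×4 = 392
Fresno: 17×3 + 18×3 + 13×6 + 11×5 + 13×6 + 18×5 + 9×5 = 451
Boston: 17×4 + 18×2 + 13×1 + 11×6 + 13×2 + 18×4 + 9×2 = 299
Edmonton: 17×2 + 18×6 + 13×4 + 11×4 + 13×3 + 18×3 + 9×3 = 358
Geneva: 17×1 + 18×1 + 13×5 + 11×1 + 13×4 + 18×2 + 9×6 = 253

Fresno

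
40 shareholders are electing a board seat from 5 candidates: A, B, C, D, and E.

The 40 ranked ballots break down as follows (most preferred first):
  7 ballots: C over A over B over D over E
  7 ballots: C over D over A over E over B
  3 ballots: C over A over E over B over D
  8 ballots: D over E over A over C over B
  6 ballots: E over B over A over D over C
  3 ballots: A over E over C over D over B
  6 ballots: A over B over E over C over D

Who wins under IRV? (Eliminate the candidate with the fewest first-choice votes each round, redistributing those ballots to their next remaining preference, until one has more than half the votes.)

Round 1: A 9, B 0, C 17, D 8, E 6. B eliminated.
Round 2: A 9, C 17, D 8, E 6. E eliminated.
Round 3: A 15, C 17, D 8. D eliminated.
Round 4: A 23, C 17. A has a majority (≥21).

A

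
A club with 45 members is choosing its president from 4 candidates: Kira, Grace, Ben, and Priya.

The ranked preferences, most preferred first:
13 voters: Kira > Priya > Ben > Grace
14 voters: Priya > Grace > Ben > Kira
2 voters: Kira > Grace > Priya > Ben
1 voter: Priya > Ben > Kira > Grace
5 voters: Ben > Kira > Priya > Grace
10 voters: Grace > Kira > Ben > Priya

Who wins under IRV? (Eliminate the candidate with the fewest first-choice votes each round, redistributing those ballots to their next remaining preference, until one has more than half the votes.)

Kira

Round 1: Kira 15, Grace 10, Ben 5, Priya 15. Ben eliminated.
Round 2: Kira 20, Grace 10, Priya 15. Grace eliminated.
Round 3: Kira 30, Priya 15. Kira has a majority (≥23).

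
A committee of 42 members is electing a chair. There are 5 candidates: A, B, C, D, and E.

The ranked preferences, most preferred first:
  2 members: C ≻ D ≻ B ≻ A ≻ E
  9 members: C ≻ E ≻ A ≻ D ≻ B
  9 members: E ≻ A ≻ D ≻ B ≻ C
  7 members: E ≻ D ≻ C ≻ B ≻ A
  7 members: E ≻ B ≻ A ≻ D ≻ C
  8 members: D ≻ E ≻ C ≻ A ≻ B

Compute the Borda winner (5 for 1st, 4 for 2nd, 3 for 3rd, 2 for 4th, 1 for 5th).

E

A: 2×2 + 9×3 + 9×4 + 7×1 + 7×3 + 8×2 = 111
B: 2×3 + 9×1 + 9×2 + 7×2 + 7×4 + 8×1 = 83
C: 2×5 + 9×5 + 9×1 + 7×3 + 7×1 + 8×3 = 116
D: 2×4 + 9×2 + 9×3 + 7×4 + 7×2 + 8×5 = 135
E: 2×1 + 9×4 + 9×5 + 7×5 + 7×5 + 8×4 = 185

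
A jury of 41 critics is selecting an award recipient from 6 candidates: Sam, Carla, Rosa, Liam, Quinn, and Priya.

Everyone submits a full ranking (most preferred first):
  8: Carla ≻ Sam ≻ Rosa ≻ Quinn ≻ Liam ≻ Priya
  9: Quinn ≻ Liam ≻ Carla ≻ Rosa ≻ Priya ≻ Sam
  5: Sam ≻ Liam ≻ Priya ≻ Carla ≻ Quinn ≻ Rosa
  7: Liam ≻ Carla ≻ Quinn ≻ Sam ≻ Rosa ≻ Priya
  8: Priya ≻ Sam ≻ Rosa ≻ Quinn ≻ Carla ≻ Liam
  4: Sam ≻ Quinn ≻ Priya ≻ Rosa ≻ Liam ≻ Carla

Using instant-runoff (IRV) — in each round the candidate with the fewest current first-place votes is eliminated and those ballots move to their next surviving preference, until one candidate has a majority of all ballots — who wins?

Carla

Round 1: Sam 9, Carla 8, Rosa 0, Liam 7, Quinn 9, Priya 8. Rosa eliminated.
Round 2: Sam 9, Carla 8, Liam 7, Quinn 9, Priya 8. Liam eliminated.
Round 3: Sam 9, Carla 15, Quinn 9, Priya 8. Priya eliminated.
Round 4: Sam 17, Carla 15, Quinn 9. Quinn eliminated.
Round 5: Sam 17, Carla 24. Carla has a majority (≥21).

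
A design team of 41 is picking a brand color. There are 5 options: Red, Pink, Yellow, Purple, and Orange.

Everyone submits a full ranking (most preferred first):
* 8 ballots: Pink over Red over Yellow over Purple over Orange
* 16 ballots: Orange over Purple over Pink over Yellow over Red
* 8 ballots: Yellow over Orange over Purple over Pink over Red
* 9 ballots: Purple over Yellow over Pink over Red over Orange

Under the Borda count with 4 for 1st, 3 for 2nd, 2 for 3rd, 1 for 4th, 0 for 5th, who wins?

Purple

Red: 8×3 + 16×0 + 8×0 + 9×1 = 33
Pink: 8×4 + 16×2 + 8×1 + 9×2 = 90
Yellow: 8×2 + 16×1 + 8×4 + 9×3 = 91
Purple: 8×1 + 16×3 + 8×2 + 9×4 = 108
Orange: 8×0 + 16×4 + 8×3 + 9×0 = 88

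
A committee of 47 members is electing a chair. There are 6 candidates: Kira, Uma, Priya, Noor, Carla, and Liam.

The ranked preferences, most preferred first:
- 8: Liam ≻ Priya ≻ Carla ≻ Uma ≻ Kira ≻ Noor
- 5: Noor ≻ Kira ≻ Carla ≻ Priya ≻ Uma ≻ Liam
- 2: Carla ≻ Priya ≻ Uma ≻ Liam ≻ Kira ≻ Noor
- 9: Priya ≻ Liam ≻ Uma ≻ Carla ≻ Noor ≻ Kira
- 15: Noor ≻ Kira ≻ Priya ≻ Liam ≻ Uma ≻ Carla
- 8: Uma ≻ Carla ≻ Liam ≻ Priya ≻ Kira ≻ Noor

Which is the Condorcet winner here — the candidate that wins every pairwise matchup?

Priya vs Kira: 27–20
Priya vs Uma: 39–8
Priya vs Noor: 27–20
Priya vs Carla: 32–15
Priya vs Liam: 31–16
Priya beats every other candidate.

Priya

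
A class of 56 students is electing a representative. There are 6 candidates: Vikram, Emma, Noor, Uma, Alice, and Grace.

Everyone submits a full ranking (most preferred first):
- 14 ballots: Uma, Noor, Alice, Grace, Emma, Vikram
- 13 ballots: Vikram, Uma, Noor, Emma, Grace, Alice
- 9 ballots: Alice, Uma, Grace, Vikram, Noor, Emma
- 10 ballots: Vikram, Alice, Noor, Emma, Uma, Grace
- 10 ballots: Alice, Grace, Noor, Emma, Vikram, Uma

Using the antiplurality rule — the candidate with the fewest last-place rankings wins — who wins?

Last-place votes: Vikram 14, Emma 9, Noor 0, Uma 10, Alice 13, Grace 10.

Noor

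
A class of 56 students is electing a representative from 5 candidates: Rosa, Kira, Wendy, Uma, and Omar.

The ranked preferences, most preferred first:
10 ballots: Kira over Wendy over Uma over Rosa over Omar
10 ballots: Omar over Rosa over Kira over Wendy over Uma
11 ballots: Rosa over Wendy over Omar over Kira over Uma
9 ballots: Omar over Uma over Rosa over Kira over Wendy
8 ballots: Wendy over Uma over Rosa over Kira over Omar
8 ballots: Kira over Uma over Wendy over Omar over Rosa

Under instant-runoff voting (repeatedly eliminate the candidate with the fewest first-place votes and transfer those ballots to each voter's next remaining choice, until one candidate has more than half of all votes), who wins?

Rosa

Round 1: Rosa 11, Kira 18, Wendy 8, Uma 0, Omar 19. Uma eliminated.
Round 2: Rosa 11, Kira 18, Wendy 8, Omar 19. Wendy eliminated.
Round 3: Rosa 19, Kira 18, Omar 19. Kira eliminated.
Round 4: Rosa 29, Omar 27. Rosa has a majority (≥29).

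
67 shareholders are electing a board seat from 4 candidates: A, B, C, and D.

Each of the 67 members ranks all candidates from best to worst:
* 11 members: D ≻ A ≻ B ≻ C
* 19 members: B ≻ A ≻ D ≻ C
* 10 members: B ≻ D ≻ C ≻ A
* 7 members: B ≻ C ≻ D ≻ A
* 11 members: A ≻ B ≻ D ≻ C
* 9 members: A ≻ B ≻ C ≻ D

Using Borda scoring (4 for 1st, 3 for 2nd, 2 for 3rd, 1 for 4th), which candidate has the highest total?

A: 11×3 + 19×3 + 10×1 + 7×1 + 11×4 + 9×4 = 187
B: 11×2 + 19×4 + 10×4 + 7×4 + 11×3 + 9×3 = 226
C: 11×1 + 19×1 + 10×2 + 7×3 + 11×1 + 9×2 = 100
D: 11×4 + 19×2 + 10×3 + 7×2 + 11×2 + 9×1 = 157

B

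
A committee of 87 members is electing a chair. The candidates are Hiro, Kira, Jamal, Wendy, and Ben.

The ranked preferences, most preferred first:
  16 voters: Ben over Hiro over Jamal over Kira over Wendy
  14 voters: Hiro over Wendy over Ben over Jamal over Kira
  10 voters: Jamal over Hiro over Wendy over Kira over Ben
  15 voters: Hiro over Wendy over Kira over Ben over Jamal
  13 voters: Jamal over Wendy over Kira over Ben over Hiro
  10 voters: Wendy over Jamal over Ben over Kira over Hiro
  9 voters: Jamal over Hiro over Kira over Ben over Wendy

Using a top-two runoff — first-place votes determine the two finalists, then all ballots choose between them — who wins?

Hiro

Round 1 first-place votes: Hiro 29, Kira 0, Jamal 32, Wendy 10, Ben 16. Jamal and Hiro advance.
Runoff: Jamal is ranked above Hiro on 42 ballots, Hiro above Jamal on 45.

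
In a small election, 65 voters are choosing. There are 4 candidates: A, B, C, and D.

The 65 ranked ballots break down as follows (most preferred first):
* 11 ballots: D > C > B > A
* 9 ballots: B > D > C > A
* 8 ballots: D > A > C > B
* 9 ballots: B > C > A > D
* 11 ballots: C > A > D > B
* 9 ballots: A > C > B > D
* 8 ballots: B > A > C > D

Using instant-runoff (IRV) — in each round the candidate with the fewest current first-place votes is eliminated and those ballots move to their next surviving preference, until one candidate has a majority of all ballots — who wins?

C

Round 1: A 9, B 26, C 11, D 19. A eliminated.
Round 2: B 26, C 20, D 19. D eliminated.
Round 3: B 26, C 39. C has a majority (≥33).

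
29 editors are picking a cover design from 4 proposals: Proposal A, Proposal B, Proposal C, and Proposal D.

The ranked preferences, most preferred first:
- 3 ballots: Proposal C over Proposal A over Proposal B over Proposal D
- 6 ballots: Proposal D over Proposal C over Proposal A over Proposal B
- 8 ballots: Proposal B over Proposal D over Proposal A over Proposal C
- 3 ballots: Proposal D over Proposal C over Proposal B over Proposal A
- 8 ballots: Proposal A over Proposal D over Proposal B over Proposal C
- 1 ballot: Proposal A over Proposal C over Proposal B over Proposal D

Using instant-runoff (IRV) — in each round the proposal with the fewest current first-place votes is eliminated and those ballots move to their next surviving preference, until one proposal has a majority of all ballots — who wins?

Round 1: Proposal A 9, Proposal B 8, Proposal C 3, Proposal D 9. Proposal C eliminated.
Round 2: Proposal A 12, Proposal B 8, Proposal D 9. Proposal B eliminated.
Round 3: Proposal A 12, Proposal D 17. Proposal D has a majority (≥15).

Proposal D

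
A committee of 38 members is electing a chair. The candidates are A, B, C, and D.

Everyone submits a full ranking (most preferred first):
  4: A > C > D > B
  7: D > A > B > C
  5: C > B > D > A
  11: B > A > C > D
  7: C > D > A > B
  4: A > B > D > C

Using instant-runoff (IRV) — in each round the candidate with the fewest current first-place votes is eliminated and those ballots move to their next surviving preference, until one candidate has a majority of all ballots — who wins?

Round 1: A 8, B 11, C 12, D 7. D eliminated.
Round 2: A 15, B 11, C 12. B eliminated.
Round 3: A 26, C 12. A has a majority (≥20).

A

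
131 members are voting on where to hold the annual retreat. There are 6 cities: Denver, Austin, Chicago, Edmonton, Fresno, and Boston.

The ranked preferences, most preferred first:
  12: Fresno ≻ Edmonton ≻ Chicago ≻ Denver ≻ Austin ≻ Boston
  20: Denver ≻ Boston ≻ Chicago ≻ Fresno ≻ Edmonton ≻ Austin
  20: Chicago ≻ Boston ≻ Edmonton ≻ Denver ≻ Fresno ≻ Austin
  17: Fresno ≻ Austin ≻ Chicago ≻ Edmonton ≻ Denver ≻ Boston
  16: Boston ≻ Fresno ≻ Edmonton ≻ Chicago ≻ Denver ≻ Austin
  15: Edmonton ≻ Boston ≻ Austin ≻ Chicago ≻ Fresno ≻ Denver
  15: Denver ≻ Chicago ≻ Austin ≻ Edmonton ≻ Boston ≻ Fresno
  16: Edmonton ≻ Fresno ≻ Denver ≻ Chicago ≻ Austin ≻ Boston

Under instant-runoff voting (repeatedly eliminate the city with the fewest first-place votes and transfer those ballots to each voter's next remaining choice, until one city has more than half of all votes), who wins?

Round 1: Denver 35, Austin 0, Chicago 20, Edmonton 31, Fresno 29, Boston 16. Austin eliminated.
Round 2: Denver 35, Chicago 20, Edmonton 31, Fresno 29, Boston 16. Boston eliminated.
Round 3: Denver 35, Chicago 20, Edmonton 31, Fresno 45. Chicago eliminated.
Round 4: Denver 35, Edmonton 51, Fresno 45. Denver eliminated.
Round 5: Edmonton 66, Fresno 65. Edmonton has a majority (≥66).

Edmonton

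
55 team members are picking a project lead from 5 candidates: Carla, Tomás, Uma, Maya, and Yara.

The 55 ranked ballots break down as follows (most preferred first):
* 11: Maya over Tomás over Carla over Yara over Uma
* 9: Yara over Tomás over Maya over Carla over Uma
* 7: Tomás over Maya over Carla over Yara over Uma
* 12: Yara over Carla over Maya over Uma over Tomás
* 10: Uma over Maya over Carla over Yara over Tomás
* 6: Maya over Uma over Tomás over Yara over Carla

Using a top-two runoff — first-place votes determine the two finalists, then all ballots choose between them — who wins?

Maya

Round 1 first-place votes: Carla 0, Tomás 7, Uma 10, Maya 17, Yara 21. Yara and Maya advance.
Runoff: Yara is ranked above Maya on 21 ballots, Maya above Yara on 34.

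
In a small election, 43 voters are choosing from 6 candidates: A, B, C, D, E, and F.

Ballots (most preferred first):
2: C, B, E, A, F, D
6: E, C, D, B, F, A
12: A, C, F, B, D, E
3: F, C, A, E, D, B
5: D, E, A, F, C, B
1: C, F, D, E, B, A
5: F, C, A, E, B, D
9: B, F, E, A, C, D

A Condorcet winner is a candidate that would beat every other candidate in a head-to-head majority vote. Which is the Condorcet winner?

F vs A: 24–19
F vs B: 26–17
F vs C: 22–21
F vs D: 32–11
F vs E: 30–13
F beats every other candidate.

F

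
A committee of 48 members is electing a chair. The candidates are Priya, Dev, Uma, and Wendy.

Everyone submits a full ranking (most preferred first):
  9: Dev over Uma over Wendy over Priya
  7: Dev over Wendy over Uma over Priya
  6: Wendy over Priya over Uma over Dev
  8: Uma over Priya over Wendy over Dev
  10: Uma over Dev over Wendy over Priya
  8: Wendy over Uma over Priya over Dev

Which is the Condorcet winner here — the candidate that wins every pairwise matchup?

Uma vs Priya: 42–6
Uma vs Dev: 32–16
Uma vs Wendy: 27–21
Uma beats every other candidate.

Uma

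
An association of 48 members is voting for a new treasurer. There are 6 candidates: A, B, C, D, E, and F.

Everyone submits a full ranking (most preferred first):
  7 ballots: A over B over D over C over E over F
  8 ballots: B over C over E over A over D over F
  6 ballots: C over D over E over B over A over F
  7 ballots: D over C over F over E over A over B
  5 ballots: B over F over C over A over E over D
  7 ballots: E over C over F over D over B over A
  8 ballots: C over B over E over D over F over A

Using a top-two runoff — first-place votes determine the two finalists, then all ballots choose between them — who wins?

C

Round 1 first-place votes: A 7, B 13, C 14, D 7, E 7, F 0. C and B advance.
Runoff: C is ranked above B on 28 ballots, B above C on 20.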